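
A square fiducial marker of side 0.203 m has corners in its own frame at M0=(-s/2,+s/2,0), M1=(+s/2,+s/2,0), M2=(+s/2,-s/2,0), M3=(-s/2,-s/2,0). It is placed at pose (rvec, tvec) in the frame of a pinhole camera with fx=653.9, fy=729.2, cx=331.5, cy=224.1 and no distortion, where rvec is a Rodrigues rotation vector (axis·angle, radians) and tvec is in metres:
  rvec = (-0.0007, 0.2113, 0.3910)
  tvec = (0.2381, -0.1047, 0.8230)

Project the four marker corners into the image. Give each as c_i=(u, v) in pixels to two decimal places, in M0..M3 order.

c0=(414.84, 181.77) c1=(567.77, 249.02) c2=(633.09, 77.76) c3=(475.46, 18.33)

Intrinsics K: fx=653.9, fy=729.2, cx=331.5, cy=224.1
Marker side s = 0.203 m; corners in marker frame (Z=0):
  M0 = (-0.1015, +0.1015, 0)
  M1 = (+0.1015, +0.1015, 0)
  M2 = (+0.1015, -0.1015, 0)
  M3 = (-0.1015, -0.1015, 0)
rvec = (-0.0007, 0.2113, 0.3910), |rvec| = θ = 0.44444 rad = 25.465°
Rodrigues: sinθ=0.42995, 1−cosθ=0.09715; R = I + sinθ·[k]× + (1−cosθ)·[k]×²:
    [+0.90285 -0.37833 +0.20428]
    [+0.37818 +0.92481 +0.04131]
    [-0.20455 +0.03996 +0.97804]
t = (0.2381, -0.1047, 0.8230) m
M0: Pc = R·M0+t = (+0.10806, -0.04922, +0.84782); u = 653.9·(+0.10806)/0.84782 + 331.5 = 414.8443, v = 729.2·(-0.04922)/0.84782 + 224.1 = 181.7687
M1: Pc = R·M1+t = (+0.29134, +0.02755, +0.80629); u = 653.9·(+0.29134)/0.80629 + 331.5 = 567.7744, v = 729.2·(+0.02755)/0.80629 + 224.1 = 249.0190
M2: Pc = R·M2+t = (+0.36814, -0.16018, +0.79818); u = 653.9·(+0.36814)/0.79818 + 331.5 = 633.0931, v = 729.2·(-0.16018)/0.79818 + 224.1 = 77.7611
M3: Pc = R·M3+t = (+0.18486, -0.23695, +0.83971); u = 653.9·(+0.18486)/0.83971 + 331.5 = 475.4558, v = 729.2·(-0.23695)/0.83971 + 224.1 = 18.3297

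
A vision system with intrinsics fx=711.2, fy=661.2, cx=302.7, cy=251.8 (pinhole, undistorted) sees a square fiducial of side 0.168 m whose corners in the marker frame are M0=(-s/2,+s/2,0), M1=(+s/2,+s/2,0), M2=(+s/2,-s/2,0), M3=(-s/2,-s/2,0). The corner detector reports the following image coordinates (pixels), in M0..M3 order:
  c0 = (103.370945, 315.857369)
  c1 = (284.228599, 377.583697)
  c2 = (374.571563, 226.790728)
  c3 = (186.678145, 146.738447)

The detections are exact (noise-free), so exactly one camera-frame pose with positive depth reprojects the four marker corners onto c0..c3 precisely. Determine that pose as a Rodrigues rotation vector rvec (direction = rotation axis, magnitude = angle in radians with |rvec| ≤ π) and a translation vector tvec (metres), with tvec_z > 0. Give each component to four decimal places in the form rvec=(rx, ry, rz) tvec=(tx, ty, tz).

rvec=(0.3344, -0.2242, 0.4421) tvec=(-0.0524, 0.0173, 0.5881)

Intrinsics K: fx=711.2, fy=661.2, cx=302.7, cy=251.8
Marker side s = 0.168 m; corners in marker frame (Z=0):
  M0 = (-0.0840, +0.0840, 0)
  M1 = (+0.0840, +0.0840, 0)
  M2 = (+0.0840, -0.0840, 0)
  M3 = (-0.0840, -0.0840, 0)
Detected image corners:
  c0 = (103.370945, 315.857369) px
  c1 = (284.228599, 377.583697) px
  c2 = (374.571563, 226.790728) px
  c3 = (186.678145, 146.738447) px
Planar DLT: solve 8×8 A·h = b for H (H[2,2]=1):
  H  [+1210.75643 -410.05852 +239.28229]
  H  [+548.16457 +1070.91414 +271.22190]
  H  [+0.48092 +0.45362 +1.00000]
B = K⁻¹H; ‖b₁‖=1.700485, ‖b₂‖=1.700485; λ = 2/(‖b₁‖+‖b₂‖) = 0.588068, sign → tz>0 ⇒ λ=+0.588068
r₁ = λ·B[:,0] = (+0.88076,+0.37983,+0.28282); r₂ = λ·B[:,1] = (-0.45260,+0.85088,+0.26676)
r₃ = r₁×r₂ = (-0.13932,-0.36295,+0.92133); SVD([r₁ r₂ r₃]) → R = UVᵀ:
  R  [+0.88076 -0.45260 -0.13932]
  R  [+0.37983 +0.85088 -0.36295]
  R  [+0.28282 +0.26676 +0.92133]
t = (-0.05244, +0.01727, +0.58807) m
tr R = 2.652975; θ = arccos((tr R − 1)/2) = 0.597957 rad = 34.260°
axis k = ((R−Rᵀ)₃₂, (R−Rᵀ)₁₃, (R−Rᵀ)₂₁) / (2 sinθ) = (+0.559289, -0.374927, +0.739342)
rvec = θ·k = (+0.334431, -0.224190, +0.442095)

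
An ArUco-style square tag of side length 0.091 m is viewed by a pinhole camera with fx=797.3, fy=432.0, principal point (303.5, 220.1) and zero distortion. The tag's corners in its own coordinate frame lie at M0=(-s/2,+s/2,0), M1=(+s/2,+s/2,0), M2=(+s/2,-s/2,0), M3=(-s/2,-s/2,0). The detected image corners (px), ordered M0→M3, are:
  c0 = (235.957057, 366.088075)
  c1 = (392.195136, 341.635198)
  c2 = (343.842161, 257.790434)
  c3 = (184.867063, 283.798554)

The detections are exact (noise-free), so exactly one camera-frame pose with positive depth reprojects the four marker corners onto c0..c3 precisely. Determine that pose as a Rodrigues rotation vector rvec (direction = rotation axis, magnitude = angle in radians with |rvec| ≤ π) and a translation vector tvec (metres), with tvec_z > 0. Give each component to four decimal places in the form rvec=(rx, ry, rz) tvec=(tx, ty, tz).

rvec=(0.1108, 0.0433, -0.3017) tvec=(-0.0080, 0.0942, 0.4387)

Intrinsics K: fx=797.3, fy=432.0, cx=303.5, cy=220.1
Marker side s = 0.091 m; corners in marker frame (Z=0):
  M0 = (-0.0455, +0.0455, 0)
  M1 = (+0.0455, +0.0455, 0)
  M2 = (+0.0455, -0.0455, 0)
  M3 = (-0.0455, -0.0455, 0)
Detected image corners:
  c0 = (235.957057, 366.088075) px
  c1 = (392.195136, 341.635198) px
  c2 = (343.842161, 257.790434) px
  c3 = (184.867063, 283.798554) px
Planar DLT: solve 8×8 A·h = b for H (H[2,2]=1):
  H  [+1692.77790 +613.97973 +288.99581]
  H  [-319.28736 +985.66490 +312.84651]
  H  [-0.13486 +0.23338 +1.00000]
B = K⁻¹H; ‖b₁‖=2.279459, ‖b₂‖=2.279459; λ = 2/(‖b₁‖+‖b₂‖) = 0.438701, sign → tz>0 ⇒ λ=+0.438701
r₁ = λ·B[:,0] = (+0.95394,-0.29410,-0.05916); r₂ = λ·B[:,1] = (+0.29886,+0.94879,+0.10238)
r₃ = r₁×r₂ = (+0.02602,-0.11535,+0.99298); SVD([r₁ r₂ r₃]) → R = UVᵀ:
  R  [+0.95394 +0.29886 +0.02602]
  R  [-0.29410 +0.94879 -0.11535]
  R  [-0.05916 +0.10238 +0.99298]
t = (-0.00798, +0.09419, +0.43870) m
tr R = 2.895716; θ = arccos((tr R − 1)/2) = 0.324350 rad = 18.584°
axis k = ((R−Rᵀ)₃₂, (R−Rᵀ)₁₃, (R−Rᵀ)₂₁) / (2 sinθ) = (+0.341606, +0.133645, -0.930293)
rvec = θ·k = (+0.110800, +0.043348, -0.301741)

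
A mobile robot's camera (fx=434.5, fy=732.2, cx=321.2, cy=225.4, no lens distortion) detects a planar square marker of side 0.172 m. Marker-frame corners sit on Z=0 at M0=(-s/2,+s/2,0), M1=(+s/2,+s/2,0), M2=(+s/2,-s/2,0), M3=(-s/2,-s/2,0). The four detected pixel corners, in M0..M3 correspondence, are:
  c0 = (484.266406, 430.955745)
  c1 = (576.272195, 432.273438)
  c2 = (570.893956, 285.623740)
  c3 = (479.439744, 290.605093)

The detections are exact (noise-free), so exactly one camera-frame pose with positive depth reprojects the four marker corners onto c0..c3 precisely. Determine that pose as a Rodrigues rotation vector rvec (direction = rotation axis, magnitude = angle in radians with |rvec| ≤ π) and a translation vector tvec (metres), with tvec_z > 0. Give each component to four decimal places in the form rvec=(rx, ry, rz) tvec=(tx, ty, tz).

Intrinsics K: fx=434.5, fy=732.2, cx=321.2, cy=225.4
Marker side s = 0.172 m; corners in marker frame (Z=0):
  M0 = (-0.0860, +0.0860, 0)
  M1 = (+0.0860, +0.0860, 0)
  M2 = (+0.0860, -0.0860, 0)
  M3 = (-0.0860, -0.0860, 0)
Detected image corners:
  c0 = (484.266406, 430.955745) px
  c1 = (576.272195, 432.273438) px
  c2 = (570.893956, 285.623740) px
  c3 = (479.439744, 290.605093) px
Planar DLT: solve 8×8 A·h = b for H (H[2,2]=1):
  H  [+398.49356 +18.68056 +526.70584]
  H  [-102.61839 +826.43420 +359.75660]
  H  [-0.25547 -0.02075 +1.00000]
B = K⁻¹H; ‖b₁‖=1.136775, ‖b₂‖=1.136775; λ = 2/(‖b₁‖+‖b₂‖) = 0.879682, sign → tz>0 ⇒ λ=+0.879682
r₁ = λ·B[:,0] = (+0.97292,-0.05411,-0.22473); r₂ = λ·B[:,1] = (+0.05131,+0.99852,-0.01825)
r₃ = r₁×r₂ = (+0.22539,+0.00623,+0.97425); SVD([r₁ r₂ r₃]) → R = UVᵀ:
  R  [+0.97292 +0.05131 +0.22539]
  R  [-0.05411 +0.99852 +0.00623]
  R  [-0.22473 -0.01825 +0.97425]
t = (+0.41606, +0.16142, +0.87968) m
tr R = 2.945682; θ = arccos((tr R − 1)/2) = 0.233594 rad = 13.384°
axis k = ((R−Rᵀ)₃₂, (R−Rᵀ)₁₃, (R−Rᵀ)₂₁) / (2 sinθ) = (-0.052876, +0.972292, -0.227712)
rvec = θ·k = (-0.012351, +0.227122, -0.053192)

rvec=(-0.0124, 0.2271, -0.0532) tvec=(0.4161, 0.1614, 0.8797)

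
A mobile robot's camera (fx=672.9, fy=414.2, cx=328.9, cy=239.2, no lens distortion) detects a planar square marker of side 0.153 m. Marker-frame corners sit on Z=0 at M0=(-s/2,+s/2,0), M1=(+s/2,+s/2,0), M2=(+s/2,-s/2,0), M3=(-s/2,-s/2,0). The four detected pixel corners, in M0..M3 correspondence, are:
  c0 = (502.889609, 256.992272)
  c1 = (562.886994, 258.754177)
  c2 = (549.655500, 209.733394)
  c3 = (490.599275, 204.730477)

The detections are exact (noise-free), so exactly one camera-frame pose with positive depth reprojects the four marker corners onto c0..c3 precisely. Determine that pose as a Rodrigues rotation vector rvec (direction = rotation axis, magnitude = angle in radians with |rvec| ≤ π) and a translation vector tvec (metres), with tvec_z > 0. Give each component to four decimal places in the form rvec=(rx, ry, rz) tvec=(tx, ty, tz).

Intrinsics K: fx=672.9, fy=414.2, cx=328.9, cy=239.2
Marker side s = 0.153 m; corners in marker frame (Z=0):
  M0 = (-0.0765, +0.0765, 0)
  M1 = (+0.0765, +0.0765, 0)
  M2 = (+0.0765, -0.0765, 0)
  M3 = (-0.0765, -0.0765, 0)
Detected image corners:
  c0 = (502.889609, 256.992272) px
  c1 = (562.886994, 258.754177) px
  c2 = (549.655500, 209.733394) px
  c3 = (490.599275, 204.730477) px
Planar DLT: solve 8×8 A·h = b for H (H[2,2]=1):
  H  [+616.14053 -19.59086 +527.39447]
  H  [+122.58337 +285.10250 +232.22909]
  H  [+0.43138 -0.19581 +1.00000]
B = K⁻¹H; ‖b₁‖=0.827662, ‖b₂‖=0.827662; λ = 2/(‖b₁‖+‖b₂‖) = 1.208223, sign → tz>0 ⇒ λ=+1.208223
r₁ = λ·B[:,0] = (+0.85156,+0.05659,+0.52120); r₂ = λ·B[:,1] = (+0.08046,+0.96827,-0.23659)
r₃ = r₁×r₂ = (-0.51805,+0.24340,+0.81999); SVD([r₁ r₂ r₃]) → R = UVᵀ:
  R  [+0.85156 +0.08046 -0.51805]
  R  [+0.05659 +0.96827 +0.24340]
  R  [+0.52120 -0.23659 +0.81999]
t = (+0.35641, -0.02033, +1.20822) m
tr R = 2.639819; θ = arccos((tr R − 1)/2) = 0.609543 rad = 34.924°
axis k = ((R−Rᵀ)₃₂, (R−Rᵀ)₁₃, (R−Rᵀ)₂₁) / (2 sinθ) = (-0.419209, -0.907650, -0.020853)
rvec = θ·k = (-0.255526, -0.553252, -0.012711)

rvec=(-0.2555, -0.5533, -0.0127) tvec=(0.3564, -0.0203, 1.2082)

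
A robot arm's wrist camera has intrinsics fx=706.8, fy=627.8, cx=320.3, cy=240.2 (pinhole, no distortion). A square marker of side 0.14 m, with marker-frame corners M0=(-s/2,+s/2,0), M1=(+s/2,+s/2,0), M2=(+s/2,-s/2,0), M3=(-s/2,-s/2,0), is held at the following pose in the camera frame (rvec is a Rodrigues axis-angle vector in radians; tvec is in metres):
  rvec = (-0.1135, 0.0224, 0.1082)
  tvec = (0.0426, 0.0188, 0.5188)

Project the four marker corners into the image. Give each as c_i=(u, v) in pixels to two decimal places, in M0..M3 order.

Intrinsics K: fx=706.8, fy=627.8, cx=320.3, cy=240.2
Marker side s = 0.14 m; corners in marker frame (Z=0):
  M0 = (-0.0700, +0.0700, 0)
  M1 = (+0.0700, +0.0700, 0)
  M2 = (+0.0700, -0.0700, 0)
  M3 = (-0.0700, -0.0700, 0)
rvec = (-0.1135, 0.0224, 0.1082), |rvec| = θ = 0.15840 rad = 9.076°
Rodrigues: sinθ=0.15774, 1−cosθ=0.01252; R = I + sinθ·[k]× + (1−cosθ)·[k]×²:
    [+0.99391 -0.10902 +0.01618]
    [+0.10648 +0.98773 +0.11424]
    [-0.02843 -0.11182 +0.99332]
t = (0.0426, 0.0188, 0.5188) m
M0: Pc = R·M0+t = (-0.03460, +0.08049, +0.51296); u = 706.8·(-0.03460)/0.51296 + 320.3 = 272.6189, v = 627.8·(+0.08049)/0.51296 + 240.2 = 338.7063
M1: Pc = R·M1+t = (+0.10454, +0.09539, +0.50898); u = 706.8·(+0.10454)/0.50898 + 320.3 = 465.4731, v = 627.8·(+0.09539)/0.50898 + 240.2 = 357.8638
M2: Pc = R·M2+t = (+0.11980, -0.04289, +0.52464); u = 706.8·(+0.11980)/0.52464 + 320.3 = 481.7031, v = 627.8·(-0.04289)/0.52464 + 240.2 = 188.8791
M3: Pc = R·M3+t = (-0.01934, -0.05779, +0.52862); u = 706.8·(-0.01934)/0.52862 + 320.3 = 294.4378, v = 627.8·(-0.05779)/0.52862 + 240.2 = 171.5615

c0=(272.62, 338.71) c1=(465.47, 357.86) c2=(481.70, 188.88) c3=(294.44, 171.56)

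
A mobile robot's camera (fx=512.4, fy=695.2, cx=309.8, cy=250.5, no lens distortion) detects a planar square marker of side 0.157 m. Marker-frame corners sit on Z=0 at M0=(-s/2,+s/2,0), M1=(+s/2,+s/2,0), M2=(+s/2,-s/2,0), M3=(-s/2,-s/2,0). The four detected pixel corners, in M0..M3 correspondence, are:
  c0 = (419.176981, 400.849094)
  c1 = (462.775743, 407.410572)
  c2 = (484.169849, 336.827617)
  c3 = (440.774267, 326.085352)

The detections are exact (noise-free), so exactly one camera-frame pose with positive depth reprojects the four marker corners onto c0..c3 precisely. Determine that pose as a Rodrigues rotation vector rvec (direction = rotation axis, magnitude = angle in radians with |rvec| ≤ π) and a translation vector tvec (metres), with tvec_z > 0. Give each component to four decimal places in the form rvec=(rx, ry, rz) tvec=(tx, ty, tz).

Intrinsics K: fx=512.4, fy=695.2, cx=309.8, cy=250.5
Marker side s = 0.157 m; corners in marker frame (Z=0):
  M0 = (-0.0785, +0.0785, 0)
  M1 = (+0.0785, +0.0785, 0)
  M2 = (+0.0785, -0.0785, 0)
  M3 = (-0.0785, -0.0785, 0)
Detected image corners:
  c0 = (419.176981, 400.849094) px
  c1 = (462.775743, 407.410572) px
  c2 = (484.169849, 336.827617) px
  c3 = (440.774267, 326.085352) px
Planar DLT: solve 8×8 A·h = b for H (H[2,2]=1):
  H  [+434.89559 -72.33685 +452.20016]
  H  [+183.46814 +515.08756 +368.31948]
  H  [+0.34941 +0.14292 +1.00000]
B = K⁻¹H; ‖b₁‖=0.739948, ‖b₂‖=0.739948; λ = 2/(‖b₁‖+‖b₂‖) = 1.351447, sign → tz>0 ⇒ λ=+1.351447
r₁ = λ·B[:,0] = (+0.86153,+0.18651,+0.47221); r₂ = λ·B[:,1] = (-0.30757,+0.93172,+0.19315)
r₃ = r₁×r₂ = (-0.40394,-0.31164,+0.86007); SVD([r₁ r₂ r₃]) → R = UVᵀ:
  R  [+0.86153 -0.30757 -0.40394]
  R  [+0.18651 +0.93172 -0.31164]
  R  [+0.47221 +0.19315 +0.86007]
t = (+0.37558, +0.22904, +1.35145) m
tr R = 2.653314; θ = arccos((tr R − 1)/2) = 0.597656 rad = 34.243°
axis k = ((R−Rᵀ)₃₂, (R−Rᵀ)₁₃, (R−Rᵀ)₂₁) / (2 sinθ) = (+0.448537, -0.778511, +0.439015)
rvec = θ·k = (+0.268071, -0.465282, +0.262380)

rvec=(0.2681, -0.4653, 0.2624) tvec=(0.3756, 0.2290, 1.3514)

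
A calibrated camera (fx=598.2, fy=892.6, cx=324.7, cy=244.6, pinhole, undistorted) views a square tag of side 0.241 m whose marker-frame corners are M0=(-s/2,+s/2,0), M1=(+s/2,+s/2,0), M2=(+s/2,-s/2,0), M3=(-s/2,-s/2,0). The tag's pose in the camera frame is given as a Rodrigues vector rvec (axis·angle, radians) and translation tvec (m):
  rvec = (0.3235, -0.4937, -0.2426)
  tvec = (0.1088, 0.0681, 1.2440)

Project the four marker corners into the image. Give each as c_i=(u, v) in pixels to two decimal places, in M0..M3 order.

Intrinsics K: fx=598.2, fy=892.6, cx=324.7, cy=244.6
Marker side s = 0.241 m; corners in marker frame (Z=0):
  M0 = (-0.1205, +0.1205, 0)
  M1 = (+0.1205, +0.1205, 0)
  M2 = (+0.1205, -0.1205, 0)
  M3 = (-0.1205, -0.1205, 0)
rvec = (0.3235, -0.4937, -0.2426), |rvec| = θ = 0.63816 rad = 36.564°
Rodrigues: sinθ=0.59572, 1−cosθ=0.19681; R = I + sinθ·[k]× + (1−cosθ)·[k]×²:
    [+0.85377 +0.14928 -0.49879]
    [-0.30365 +0.92098 -0.24410]
    [+0.42294 +0.35987 +0.83164]
t = (0.1088, 0.0681, 1.2440) m
M0: Pc = R·M0+t = (+0.02391, +0.21567, +1.23640); u = 598.2·(+0.02391)/1.23640 + 324.7 = 336.2680, v = 892.6·(+0.21567)/1.23640 + 244.6 = 400.2983
M1: Pc = R·M1+t = (+0.22967, +0.14249, +1.33833); u = 598.2·(+0.22967)/1.33833 + 324.7 = 427.3559, v = 892.6·(+0.14249)/1.33833 + 244.6 = 339.6332
M2: Pc = R·M2+t = (+0.19369, -0.07947, +1.25160); u = 598.2·(+0.19369)/1.25160 + 324.7 = 417.2740, v = 892.6·(-0.07947)/1.25160 + 244.6 = 187.9260
M3: Pc = R·M3+t = (-0.01207, -0.00629, +1.14967); u = 598.2·(-0.01207)/1.14967 + 324.7 = 318.4209, v = 892.6·(-0.00629)/1.14967 + 244.6 = 239.7173

c0=(336.27, 400.30) c1=(427.36, 339.63) c2=(417.27, 187.93) c3=(318.42, 239.72)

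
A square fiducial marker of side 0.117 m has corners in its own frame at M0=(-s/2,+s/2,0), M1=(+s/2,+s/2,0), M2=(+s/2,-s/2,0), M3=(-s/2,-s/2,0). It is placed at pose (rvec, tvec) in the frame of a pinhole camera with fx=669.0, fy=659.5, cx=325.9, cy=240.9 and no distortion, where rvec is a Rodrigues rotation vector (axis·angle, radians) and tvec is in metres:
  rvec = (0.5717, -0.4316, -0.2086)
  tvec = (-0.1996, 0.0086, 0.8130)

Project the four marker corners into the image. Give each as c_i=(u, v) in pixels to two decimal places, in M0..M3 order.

Intrinsics K: fx=669.0, fy=659.5, cx=325.9, cy=240.9
Marker side s = 0.117 m; corners in marker frame (Z=0):
  M0 = (-0.0585, +0.0585, 0)
  M1 = (+0.0585, +0.0585, 0)
  M2 = (+0.0585, -0.0585, 0)
  M3 = (-0.0585, -0.0585, 0)
rvec = (0.5717, -0.4316, -0.2086), |rvec| = θ = 0.74608 rad = 42.747°
Rodrigues: sinθ=0.67876, 1−cosθ=0.26564; R = I + sinθ·[k]× + (1−cosθ)·[k]×²:
    [+0.89034 +0.07202 -0.44957]
    [-0.30753 +0.82325 -0.47715]
    [+0.33575 +0.56308 +0.75512]
t = (-0.1996, 0.0086, 0.8130) m
M0: Pc = R·M0+t = (-0.24747, +0.07475, +0.82630); u = 669.0·(-0.24747)/0.82630 + 325.9 = 125.5389, v = 659.5·(+0.07475)/0.82630 + 240.9 = 300.5617
M1: Pc = R·M1+t = (-0.14330, +0.03877, +0.86558); u = 669.0·(-0.14330)/0.86558 + 325.9 = 215.1432, v = 659.5·(+0.03877)/0.86558 + 240.9 = 270.4392
M2: Pc = R·M2+t = (-0.15173, -0.05755, +0.79970); u = 669.0·(-0.15173)/0.79970 + 325.9 = 198.9693, v = 659.5·(-0.05755)/0.79970 + 240.9 = 193.4385
M3: Pc = R·M3+t = (-0.25590, -0.02157, +0.76042); u = 669.0·(-0.25590)/0.76042 + 325.9 = 100.7663, v = 659.5·(-0.02157)/0.76042 + 240.9 = 222.1930

c0=(125.54, 300.56) c1=(215.14, 270.44) c2=(198.97, 193.44) c3=(100.77, 222.19)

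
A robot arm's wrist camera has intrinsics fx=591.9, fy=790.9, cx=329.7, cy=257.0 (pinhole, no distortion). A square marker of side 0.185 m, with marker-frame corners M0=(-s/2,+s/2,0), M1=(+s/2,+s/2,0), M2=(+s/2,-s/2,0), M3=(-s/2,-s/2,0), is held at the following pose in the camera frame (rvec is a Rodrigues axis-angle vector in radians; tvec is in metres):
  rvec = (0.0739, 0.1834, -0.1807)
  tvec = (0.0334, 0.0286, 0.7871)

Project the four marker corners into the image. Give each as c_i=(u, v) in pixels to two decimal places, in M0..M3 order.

c0=(301.25, 389.10) c1=(436.62, 362.58) c2=(411.55, 176.26) c3=(275.50, 211.23)

Intrinsics K: fx=591.9, fy=790.9, cx=329.7, cy=257.0
Marker side s = 0.185 m; corners in marker frame (Z=0):
  M0 = (-0.0925, +0.0925, 0)
  M1 = (+0.0925, +0.0925, 0)
  M2 = (+0.0925, -0.0925, 0)
  M3 = (-0.0925, -0.0925, 0)
rvec = (0.0739, 0.1834, -0.1807), |rvec| = θ = 0.26786 rad = 15.347°
Rodrigues: sinθ=0.26467, 1−cosθ=0.03566; R = I + sinθ·[k]× + (1−cosθ)·[k]×²:
    [+0.96705 +0.18528 +0.17458]
    [-0.17181 +0.98106 -0.08949]
    [-0.18785 +0.05655 +0.98057]
t = (0.0334, 0.0286, 0.7871) m
M0: Pc = R·M0+t = (-0.03891, +0.13524, +0.80971); u = 591.9·(-0.03891)/0.80971 + 329.7 = 301.2538, v = 790.9·(+0.13524)/0.80971 + 257.0 = 389.0990
M1: Pc = R·M1+t = (+0.13999, +0.10346, +0.77495); u = 591.9·(+0.13999)/0.77495 + 329.7 = 436.6234, v = 790.9·(+0.10346)/0.77495 + 257.0 = 362.5840
M2: Pc = R·M2+t = (+0.10571, -0.07804, +0.76449); u = 591.9·(+0.10571)/0.76449 + 329.7 = 411.5477, v = 790.9·(-0.07804)/0.76449 + 257.0 = 176.2641
M3: Pc = R·M3+t = (-0.07319, -0.04626, +0.79925); u = 591.9·(-0.07319)/0.79925 + 329.7 = 275.4966, v = 790.9·(-0.04626)/0.79925 + 257.0 = 211.2277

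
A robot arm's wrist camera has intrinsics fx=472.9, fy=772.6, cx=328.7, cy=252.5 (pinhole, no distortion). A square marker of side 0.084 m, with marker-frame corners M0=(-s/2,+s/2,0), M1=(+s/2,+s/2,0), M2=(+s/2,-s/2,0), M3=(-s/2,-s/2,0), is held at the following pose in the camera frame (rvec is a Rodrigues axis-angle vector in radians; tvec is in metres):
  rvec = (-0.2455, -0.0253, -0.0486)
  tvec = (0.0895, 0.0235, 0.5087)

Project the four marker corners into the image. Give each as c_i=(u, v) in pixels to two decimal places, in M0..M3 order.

Intrinsics K: fx=472.9, fy=772.6, cx=328.7, cy=252.5
Marker side s = 0.084 m; corners in marker frame (Z=0):
  M0 = (-0.0420, +0.0420, 0)
  M1 = (+0.0420, +0.0420, 0)
  M2 = (+0.0420, -0.0420, 0)
  M3 = (-0.0420, -0.0420, 0)
rvec = (-0.2455, -0.0253, -0.0486), |rvec| = θ = 0.25154 rad = 14.412°
Rodrigues: sinθ=0.24890, 1−cosθ=0.03147; R = I + sinθ·[k]× + (1−cosθ)·[k]×²:
    [+0.99851 +0.05118 -0.01910]
    [-0.04500 +0.96885 +0.24353]
    [+0.03097 -0.24231 +0.96971]
t = (0.0895, 0.0235, 0.5087) m
M0: Pc = R·M0+t = (+0.04971, +0.06608, +0.49722); u = 472.9·(+0.04971)/0.49722 + 328.7 = 375.9805, v = 772.6·(+0.06608)/0.49722 + 252.5 = 355.1798
M1: Pc = R·M1+t = (+0.13359, +0.06230, +0.49982); u = 472.9·(+0.13359)/0.49982 + 328.7 = 455.0909, v = 772.6·(+0.06230)/0.49982 + 252.5 = 348.8025
M2: Pc = R·M2+t = (+0.12929, -0.01908, +0.52018); u = 472.9·(+0.12929)/0.52018 + 328.7 = 446.2372, v = 772.6·(-0.01908)/0.52018 + 252.5 = 224.1588
M3: Pc = R·M3+t = (+0.04541, -0.01530, +0.51758); u = 472.9·(+0.04541)/0.51758 + 328.7 = 370.1932, v = 772.6·(-0.01530)/0.51758 + 252.5 = 229.6588

c0=(375.98, 355.18) c1=(455.09, 348.80) c2=(446.24, 224.16) c3=(370.19, 229.66)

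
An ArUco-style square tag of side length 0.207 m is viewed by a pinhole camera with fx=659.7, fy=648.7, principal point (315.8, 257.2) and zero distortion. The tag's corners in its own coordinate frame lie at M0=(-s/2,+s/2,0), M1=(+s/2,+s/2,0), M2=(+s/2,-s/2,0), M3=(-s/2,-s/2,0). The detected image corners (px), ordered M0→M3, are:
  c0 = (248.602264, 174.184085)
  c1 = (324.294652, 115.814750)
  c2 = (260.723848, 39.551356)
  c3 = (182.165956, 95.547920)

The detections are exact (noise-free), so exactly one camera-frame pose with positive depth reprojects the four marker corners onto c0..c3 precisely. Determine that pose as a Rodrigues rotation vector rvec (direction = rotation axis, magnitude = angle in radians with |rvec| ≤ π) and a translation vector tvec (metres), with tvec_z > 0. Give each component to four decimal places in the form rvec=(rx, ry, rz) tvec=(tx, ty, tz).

Intrinsics K: fx=659.7, fy=648.7, cx=315.8, cy=257.2
Marker side s = 0.207 m; corners in marker frame (Z=0):
  M0 = (-0.1035, +0.1035, 0)
  M1 = (+0.1035, +0.1035, 0)
  M2 = (+0.1035, -0.1035, 0)
  M3 = (-0.1035, -0.1035, 0)
Detected image corners:
  c0 = (248.602264, 174.184085) px
  c1 = (324.294652, 115.814750) px
  c2 = (260.723848, 39.551356) px
  c3 = (182.165956, 95.547920) px
Planar DLT: solve 8×8 A·h = b for H (H[2,2]=1):
  H  [+416.47288 +322.47296 +254.75036]
  H  [-257.88942 +377.63742 +105.89809]
  H  [+0.17292 +0.03375 +1.00000]
B = K⁻¹H; ‖b₁‖=0.740299, ‖b₂‖=0.740299; λ = 2/(‖b₁‖+‖b₂‖) = 1.350806, sign → tz>0 ⇒ λ=+1.350806
r₁ = λ·B[:,0] = (+0.74096,-0.62962,+0.23358); r₂ = λ·B[:,1] = (+0.63848,+0.76829,+0.04559)
r₃ = r₁×r₂ = (-0.20816,+0.11536,+0.97127); SVD([r₁ r₂ r₃]) → R = UVᵀ:
  R  [+0.74096 +0.63848 -0.20816]
  R  [-0.62962 +0.76829 +0.11536]
  R  [+0.23358 +0.04559 +0.97127]
t = (-0.12501, -0.31506, +1.35081) m
tr R = 2.480518; θ = arccos((tr R − 1)/2) = 0.737341 rad = 42.247°
axis k = ((R−Rᵀ)₃₂, (R−Rᵀ)₁₃, (R−Rᵀ)₂₁) / (2 sinθ) = (-0.051888, -0.328515, -0.943072)
rvec = θ·k = (-0.038259, -0.242228, -0.695366)

rvec=(-0.0383, -0.2422, -0.6954) tvec=(-0.1250, -0.3151, 1.3508)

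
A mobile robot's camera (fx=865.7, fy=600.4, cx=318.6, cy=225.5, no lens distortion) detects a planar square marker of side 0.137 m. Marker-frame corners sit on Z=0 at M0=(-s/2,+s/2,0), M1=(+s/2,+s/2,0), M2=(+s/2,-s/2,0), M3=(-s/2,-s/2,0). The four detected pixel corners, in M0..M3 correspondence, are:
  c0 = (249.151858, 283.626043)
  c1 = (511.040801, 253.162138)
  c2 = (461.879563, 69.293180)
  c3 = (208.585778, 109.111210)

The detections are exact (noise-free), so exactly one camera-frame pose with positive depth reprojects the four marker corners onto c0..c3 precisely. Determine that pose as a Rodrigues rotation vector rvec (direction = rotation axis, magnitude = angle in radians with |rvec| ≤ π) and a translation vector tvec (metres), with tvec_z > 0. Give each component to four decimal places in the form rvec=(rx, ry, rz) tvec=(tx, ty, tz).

Intrinsics K: fx=865.7, fy=600.4, cx=318.6, cy=225.5
Marker side s = 0.137 m; corners in marker frame (Z=0):
  M0 = (-0.0685, +0.0685, 0)
  M1 = (+0.0685, +0.0685, 0)
  M2 = (+0.0685, -0.0685, 0)
  M3 = (-0.0685, -0.0685, 0)
Detected image corners:
  c0 = (249.151858, 283.626043) px
  c1 = (511.040801, 253.162138) px
  c2 = (461.879563, 69.293180) px
  c3 = (208.585778, 109.111210) px
Planar DLT: solve 8×8 A·h = b for H (H[2,2]=1):
  H  [+1731.56016 +265.29795 +353.74309]
  H  [-331.04026 +1276.36472 +178.24561]
  H  [-0.41464 -0.17134 +1.00000]
B = K⁻¹H; ‖b₁‖=2.227761, ‖b₂‖=2.227761; λ = 2/(‖b₁‖+‖b₂‖) = 0.448881, sign → tz>0 ⇒ λ=+0.448881
r₁ = λ·B[:,0] = (+0.96634,-0.17759,-0.18612); r₂ = λ·B[:,1] = (+0.16587,+0.98314,-0.07691)
r₃ = r₁×r₂ = (+0.19664,+0.04345,+0.97951); SVD([r₁ r₂ r₃]) → R = UVᵀ:
  R  [+0.96634 +0.16587 +0.19664]
  R  [-0.17759 +0.98314 +0.04345]
  R  [-0.18612 -0.07691 +0.97951]
t = (+0.01822, -0.03533, +0.44888) m
tr R = 2.928999; θ = arccos((tr R − 1)/2) = 0.267255 rad = 15.313°
axis k = ((R−Rᵀ)₃₂, (R−Rᵀ)₁₃, (R−Rᵀ)₂₁) / (2 sinθ) = (-0.227890, +0.724704, -0.650285)
rvec = θ·k = (-0.060905, +0.193681, -0.173792)

rvec=(-0.0609, 0.1937, -0.1738) tvec=(0.0182, -0.0353, 0.4489)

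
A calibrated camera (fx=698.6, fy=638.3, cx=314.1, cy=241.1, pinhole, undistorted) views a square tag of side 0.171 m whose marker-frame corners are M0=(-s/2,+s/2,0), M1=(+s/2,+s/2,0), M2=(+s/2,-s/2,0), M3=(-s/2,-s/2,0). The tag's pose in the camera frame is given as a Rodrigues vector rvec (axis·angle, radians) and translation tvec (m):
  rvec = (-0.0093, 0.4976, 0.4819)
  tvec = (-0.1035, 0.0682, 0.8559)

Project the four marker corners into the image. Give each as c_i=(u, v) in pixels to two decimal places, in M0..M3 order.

c0=(153.84, 316.17) c1=(249.89, 381.77) c2=(314.51, 264.85) c3=(210.74, 208.29)

Intrinsics K: fx=698.6, fy=638.3, cx=314.1, cy=241.1
Marker side s = 0.171 m; corners in marker frame (Z=0):
  M0 = (-0.0855, +0.0855, 0)
  M1 = (+0.0855, +0.0855, 0)
  M2 = (+0.0855, -0.0855, 0)
  M3 = (-0.0855, -0.0855, 0)
rvec = (-0.0093, 0.4976, 0.4819), |rvec| = θ = 0.69276 rad = 39.692°
Rodrigues: sinθ=0.63867, 1−cosθ=0.23052; R = I + sinθ·[k]× + (1−cosθ)·[k]×²:
    [+0.76953 -0.44649 +0.45659]
    [+0.44205 +0.88841 +0.12375]
    [-0.46090 +0.10660 +0.88103]
t = (-0.1035, 0.0682, 0.8559) m
M0: Pc = R·M0+t = (-0.20747, +0.10636, +0.90442); u = 698.6·(-0.20747)/0.90442 + 314.1 = 153.8448, v = 638.3·(+0.10636)/0.90442 + 241.1 = 316.1673
M1: Pc = R·M1+t = (-0.07588, +0.18195, +0.82561); u = 698.6·(-0.07588)/0.82561 + 314.1 = 249.8926, v = 638.3·(+0.18195)/0.82561 + 241.1 = 381.7739
M2: Pc = R·M2+t = (+0.00047, +0.03004, +0.80738); u = 698.6·(+0.00047)/0.80738 + 314.1 = 314.5063, v = 638.3·(+0.03004)/0.80738 + 241.1 = 264.8455
M3: Pc = R·M3+t = (-0.13112, -0.04555, +0.88619); u = 698.6·(-0.13112)/0.88619 + 314.1 = 210.7363, v = 638.3·(-0.04555)/0.88619 + 241.1 = 208.2884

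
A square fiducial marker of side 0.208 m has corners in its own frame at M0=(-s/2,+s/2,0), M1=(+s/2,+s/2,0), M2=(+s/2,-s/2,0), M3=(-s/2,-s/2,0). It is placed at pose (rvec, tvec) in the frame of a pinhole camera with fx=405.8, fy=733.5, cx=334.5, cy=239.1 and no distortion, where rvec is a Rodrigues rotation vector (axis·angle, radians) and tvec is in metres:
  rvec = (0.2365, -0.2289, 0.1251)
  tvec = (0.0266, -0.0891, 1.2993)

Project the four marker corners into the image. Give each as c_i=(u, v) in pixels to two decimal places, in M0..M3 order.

c0=(306.52, 239.81) c1=(368.12, 250.63) c2=(378.97, 137.96) c3=(315.58, 122.28)

Intrinsics K: fx=405.8, fy=733.5, cx=334.5, cy=239.1
Marker side s = 0.208 m; corners in marker frame (Z=0):
  M0 = (-0.1040, +0.1040, 0)
  M1 = (+0.1040, +0.1040, 0)
  M2 = (+0.1040, -0.1040, 0)
  M3 = (-0.1040, -0.1040, 0)
rvec = (0.2365, -0.2289, 0.1251), |rvec| = θ = 0.35210 rad = 20.174°
Rodrigues: sinθ=0.34487, 1−cosθ=0.06135; R = I + sinθ·[k]× + (1−cosθ)·[k]×²:
    [+0.96633 -0.14932 -0.20956]
    [+0.09574 +0.96458 -0.24581]
    [+0.23884 +0.21747 +0.94639]
t = (0.0266, -0.0891, 1.2993) m
M0: Pc = R·M0+t = (-0.08943, +0.00126, +1.29708); u = 405.8·(-0.08943)/1.29708 + 334.5 = 306.5220, v = 733.5·(+0.00126)/1.29708 + 239.1 = 239.8119
M1: Pc = R·M1+t = (+0.11157, +0.02117, +1.34676); u = 405.8·(+0.11157)/1.34676 + 334.5 = 368.1175, v = 733.5·(+0.02117)/1.34676 + 239.1 = 250.6318
M2: Pc = R·M2+t = (+0.14263, -0.17946, +1.30152); u = 405.8·(+0.14263)/1.30152 + 334.5 = 378.9696, v = 733.5·(-0.17946)/1.30152 + 239.1 = 137.9622
M3: Pc = R·M3+t = (-0.05837, -0.19937, +1.25184); u = 405.8·(-0.05837)/1.25184 + 334.5 = 315.5791, v = 733.5·(-0.19937)/1.25184 + 239.1 = 122.2801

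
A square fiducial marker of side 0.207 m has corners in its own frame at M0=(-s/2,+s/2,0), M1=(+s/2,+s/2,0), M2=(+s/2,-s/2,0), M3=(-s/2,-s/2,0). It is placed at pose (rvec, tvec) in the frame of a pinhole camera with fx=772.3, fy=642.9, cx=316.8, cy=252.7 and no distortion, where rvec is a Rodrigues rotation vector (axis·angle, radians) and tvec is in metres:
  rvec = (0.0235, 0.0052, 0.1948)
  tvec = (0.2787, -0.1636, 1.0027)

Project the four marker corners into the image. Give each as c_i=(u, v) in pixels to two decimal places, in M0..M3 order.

Intrinsics K: fx=772.3, fy=642.9, cx=316.8, cy=252.7
Marker side s = 0.207 m; corners in marker frame (Z=0):
  M0 = (-0.1035, +0.1035, 0)
  M1 = (+0.1035, +0.1035, 0)
  M2 = (+0.1035, -0.1035, 0)
  M3 = (-0.1035, -0.1035, 0)
rvec = (0.0235, 0.0052, 0.1948), |rvec| = θ = 0.19628 rad = 11.246°
Rodrigues: sinθ=0.19502, 1−cosθ=0.01920; R = I + sinθ·[k]× + (1−cosθ)·[k]×²:
    [+0.98107 -0.19349 +0.00745]
    [+0.19361 +0.98081 -0.02284]
    [-0.00289 +0.02385 +0.99971]
t = (0.2787, -0.1636, 1.0027) m
M0: Pc = R·M0+t = (+0.15713, -0.08212, +1.00547); u = 772.3·(+0.15713)/1.00547 + 316.8 = 437.4936, v = 642.9·(-0.08212)/1.00547 + 252.7 = 200.1890
M1: Pc = R·M1+t = (+0.36021, -0.04205, +1.00487); u = 772.3·(+0.36021)/1.00487 + 316.8 = 593.6456, v = 642.9·(-0.04205)/1.00487 + 252.7 = 225.7990
M2: Pc = R·M2+t = (+0.40027, -0.24508, +0.99993); u = 772.3·(+0.40027)/0.99993 + 316.8 = 625.9474, v = 642.9·(-0.24508)/0.99993 + 252.7 = 95.1305
M3: Pc = R·M3+t = (+0.19719, -0.28515, +1.00053); u = 772.3·(+0.19719)/1.00053 + 316.8 = 469.0055, v = 642.9·(-0.28515)/1.00053 + 252.7 = 69.4722

c0=(437.49, 200.19) c1=(593.65, 225.80) c2=(625.95, 95.13) c3=(469.01, 69.47)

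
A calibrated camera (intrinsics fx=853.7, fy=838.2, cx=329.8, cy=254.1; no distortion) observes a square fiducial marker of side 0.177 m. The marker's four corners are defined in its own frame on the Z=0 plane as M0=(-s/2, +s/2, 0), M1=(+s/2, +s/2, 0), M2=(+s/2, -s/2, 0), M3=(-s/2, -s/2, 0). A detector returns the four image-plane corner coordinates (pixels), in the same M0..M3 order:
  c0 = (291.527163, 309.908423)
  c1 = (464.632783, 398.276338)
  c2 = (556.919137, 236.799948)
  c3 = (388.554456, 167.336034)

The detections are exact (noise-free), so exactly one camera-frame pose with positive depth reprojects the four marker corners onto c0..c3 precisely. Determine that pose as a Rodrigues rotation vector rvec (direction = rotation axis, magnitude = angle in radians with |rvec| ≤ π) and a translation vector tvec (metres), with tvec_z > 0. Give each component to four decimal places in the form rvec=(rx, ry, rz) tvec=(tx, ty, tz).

Intrinsics K: fx=853.7, fy=838.2, cx=329.8, cy=254.1
Marker side s = 0.177 m; corners in marker frame (Z=0):
  M0 = (-0.0885, +0.0885, 0)
  M1 = (+0.0885, +0.0885, 0)
  M2 = (+0.0885, -0.0885, 0)
  M3 = (-0.0885, -0.0885, 0)
Detected image corners:
  c0 = (291.527163, 309.908423) px
  c1 = (464.632783, 398.276338) px
  c2 = (556.919137, 236.799948) px
  c3 = (388.554456, 167.336034) px
Planar DLT: solve 8×8 A·h = b for H (H[2,2]=1):
  H  [+758.92983 -715.84335 +423.54170]
  H  [+309.73062 +738.63485 +273.54191]
  H  [-0.48230 -0.42427 +1.00000]
B = K⁻¹H; ‖b₁‖=1.286418, ‖b₂‖=1.286418; λ = 2/(‖b₁‖+‖b₂‖) = 0.777352, sign → tz>0 ⇒ λ=+0.777352
r₁ = λ·B[:,0] = (+0.83589,+0.40090,-0.37491); r₂ = λ·B[:,1] = (-0.52441,+0.78500,-0.32981)
r₃ = r₁×r₂ = (+0.16209,+0.47229,+0.86641); SVD([r₁ r₂ r₃]) → R = UVᵀ:
  R  [+0.83589 -0.52441 +0.16209]
  R  [+0.40090 +0.78500 +0.47229]
  R  [-0.37491 -0.32981 +0.86641]
t = (+0.08536, +0.01803, +0.77735) m
tr R = 2.487300; θ = arccos((tr R − 1)/2) = 0.732283 rad = 41.957°
axis k = ((R−Rᵀ)₃₂, (R−Rᵀ)₁₃, (R−Rᵀ)₂₁) / (2 sinθ) = (-0.599862, +0.401604, +0.692012)
rvec = θ·k = (-0.439269, +0.294088, +0.506748)

rvec=(-0.4393, 0.2941, 0.5067) tvec=(0.0854, 0.0180, 0.7774)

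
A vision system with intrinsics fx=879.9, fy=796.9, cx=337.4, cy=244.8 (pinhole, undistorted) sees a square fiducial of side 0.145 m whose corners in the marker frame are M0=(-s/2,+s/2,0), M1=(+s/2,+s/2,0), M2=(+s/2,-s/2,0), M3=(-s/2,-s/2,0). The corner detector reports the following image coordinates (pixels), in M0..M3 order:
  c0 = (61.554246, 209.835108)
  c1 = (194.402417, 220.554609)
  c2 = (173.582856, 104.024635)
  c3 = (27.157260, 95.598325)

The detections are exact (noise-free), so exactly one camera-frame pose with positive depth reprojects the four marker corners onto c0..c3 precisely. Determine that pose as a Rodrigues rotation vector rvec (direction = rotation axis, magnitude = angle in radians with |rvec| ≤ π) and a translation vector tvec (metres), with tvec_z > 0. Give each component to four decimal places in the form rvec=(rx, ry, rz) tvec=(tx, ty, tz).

rvec=(0.6574, 0.1932, 0.0315) tvec=(-0.2184, -0.0911, 0.8600)

Intrinsics K: fx=879.9, fy=796.9, cx=337.4, cy=244.8
Marker side s = 0.145 m; corners in marker frame (Z=0):
  M0 = (-0.0725, +0.0725, 0)
  M1 = (+0.0725, +0.0725, 0)
  M2 = (+0.0725, -0.0725, 0)
  M3 = (-0.0725, -0.0725, 0)
Detected image corners:
  c0 = (61.554246, 209.835108) px
  c1 = (194.402417, 220.554609) px
  c2 = (173.582856, 104.024635) px
  c3 = (27.157260, 95.598325) px
Planar DLT: solve 8×8 A·h = b for H (H[2,2]=1):
  H  [+938.23693 +272.05215 +113.89239]
  H  [+35.56950 +907.35419 +160.40199]
  H  [-0.19591 +0.70931 +1.00000]
B = K⁻¹H; ‖b₁‖=1.162849, ‖b₂‖=1.162849; λ = 2/(‖b₁‖+‖b₂‖) = 0.859957, sign → tz>0 ⇒ λ=+0.859957
r₁ = λ·B[:,0] = (+0.98158,+0.09014,-0.16848); r₂ = λ·B[:,1] = (+0.03199,+0.79177,+0.60998)
r₃ = r₁×r₂ = (+0.18838,-0.60413,+0.77430); SVD([r₁ r₂ r₃]) → R = UVᵀ:
  R  [+0.98158 +0.03199 +0.18838]
  R  [+0.09014 +0.79177 -0.60413]
  R  [-0.16848 +0.60998 +0.77430]
t = (-0.21844, -0.09108, +0.85996) m
tr R = 2.547647; θ = arccos((tr R − 1)/2) = 0.685941 rad = 39.302°
axis k = ((R−Rᵀ)₃₂, (R−Rᵀ)₁₃, (R−Rᵀ)₂₁) / (2 sinθ) = (+0.958404, +0.281699, +0.045904)
rvec = θ·k = (+0.657408, +0.193229, +0.031487)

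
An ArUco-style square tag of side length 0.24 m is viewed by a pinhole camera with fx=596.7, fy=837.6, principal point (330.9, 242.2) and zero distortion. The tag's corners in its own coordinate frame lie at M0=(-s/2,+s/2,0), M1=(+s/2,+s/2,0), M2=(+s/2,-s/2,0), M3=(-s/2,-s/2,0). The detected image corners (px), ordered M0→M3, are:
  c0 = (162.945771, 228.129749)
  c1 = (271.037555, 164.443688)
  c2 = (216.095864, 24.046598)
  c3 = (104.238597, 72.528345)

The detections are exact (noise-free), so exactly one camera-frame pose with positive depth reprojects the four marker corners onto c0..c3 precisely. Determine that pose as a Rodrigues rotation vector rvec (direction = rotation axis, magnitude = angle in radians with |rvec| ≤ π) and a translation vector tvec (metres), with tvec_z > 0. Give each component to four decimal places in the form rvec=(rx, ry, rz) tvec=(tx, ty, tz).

Intrinsics K: fx=596.7, fy=837.6, cx=330.9, cy=242.2
Marker side s = 0.24 m; corners in marker frame (Z=0):
  M0 = (-0.1200, +0.1200, 0)
  M1 = (+0.1200, +0.1200, 0)
  M2 = (+0.1200, -0.1200, 0)
  M3 = (-0.1200, -0.1200, 0)
Detected image corners:
  c0 = (162.945771, 228.129749) px
  c1 = (271.037555, 164.443688) px
  c2 = (216.095864, 24.046598) px
  c3 = (104.238597, 72.528345) px
Planar DLT: solve 8×8 A·h = b for H (H[2,2]=1):
  H  [+534.31884 +224.00758 +191.01591]
  H  [-184.13071 +607.10217 +120.34739]
  H  [+0.40317 -0.06566 +1.00000]
B = K⁻¹H; ‖b₁‖=0.852725, ‖b₂‖=0.852725; λ = 2/(‖b₁‖+‖b₂‖) = 1.172711, sign → tz>0 ⇒ λ=+1.172711
r₁ = λ·B[:,0] = (+0.78792,-0.39451,+0.47280); r₂ = λ·B[:,1] = (+0.48295,+0.87226,-0.07700)
r₃ = r₁×r₂ = (-0.38203,+0.28900,+0.87780); SVD([r₁ r₂ r₃]) → R = UVᵀ:
  R  [+0.78792 +0.48295 -0.38203]
  R  [-0.39451 +0.87226 +0.28900]
  R  [+0.47280 -0.07700 +0.87780]
t = (-0.27492, -0.17060, +1.17271) m
tr R = 2.537974; θ = arccos((tr R − 1)/2) = 0.693541 rad = 39.737°
axis k = ((R−Rᵀ)₃₂, (R−Rᵀ)₁₃, (R−Rᵀ)₂₁) / (2 sinθ) = (-0.286267, -0.668608, -0.686305)
rvec = θ·k = (-0.198538, -0.463707, -0.475981)

rvec=(-0.1985, -0.4637, -0.4760) tvec=(-0.2749, -0.1706, 1.1727)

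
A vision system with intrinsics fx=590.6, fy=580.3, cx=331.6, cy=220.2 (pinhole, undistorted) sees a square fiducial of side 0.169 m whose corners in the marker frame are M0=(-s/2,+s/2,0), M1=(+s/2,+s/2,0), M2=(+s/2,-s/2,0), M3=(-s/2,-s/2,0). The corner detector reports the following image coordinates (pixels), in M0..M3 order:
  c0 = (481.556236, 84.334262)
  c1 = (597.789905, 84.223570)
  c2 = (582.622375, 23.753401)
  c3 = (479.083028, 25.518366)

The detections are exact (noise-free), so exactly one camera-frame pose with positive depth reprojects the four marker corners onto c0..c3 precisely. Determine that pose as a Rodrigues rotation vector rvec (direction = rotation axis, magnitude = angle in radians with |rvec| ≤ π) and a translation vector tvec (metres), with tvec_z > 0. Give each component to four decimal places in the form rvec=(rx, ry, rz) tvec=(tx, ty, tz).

Intrinsics K: fx=590.6, fy=580.3, cx=331.6, cy=220.2
Marker side s = 0.169 m; corners in marker frame (Z=0):
  M0 = (-0.0845, +0.0845, 0)
  M1 = (+0.0845, +0.0845, 0)
  M2 = (+0.0845, -0.0845, 0)
  M3 = (-0.0845, -0.0845, 0)
Detected image corners:
  c0 = (481.556236, 84.334262) px
  c1 = (597.789905, 84.223570) px
  c2 = (582.622375, 23.753401) px
  c3 = (479.083028, 25.518366) px
Planar DLT: solve 8×8 A·h = b for H (H[2,2]=1):
  H  [+554.60877 -306.74489 +534.20254]
  H  [-15.33704 +316.38349 +52.77712]
  H  [-0.17465 -0.66954 +1.00000]
B = K⁻¹H; ‖b₁‖=1.052475, ‖b₂‖=1.052475; λ = 2/(‖b₁‖+‖b₂‖) = 0.950142, sign → tz>0 ⇒ λ=+0.950142
r₁ = λ·B[:,0] = (+0.98541,+0.03786,-0.16594); r₂ = λ·B[:,1] = (-0.13630,+0.75942,-0.63616)
r₃ = r₁×r₂ = (+0.10194,+0.64950,+0.75350); SVD([r₁ r₂ r₃]) → R = UVᵀ:
  R  [+0.98541 -0.13630 +0.10194]
  R  [+0.03786 +0.75942 +0.64950]
  R  [-0.16594 -0.63616 +0.75350]
t = (+0.32594, -0.27413, +0.95014) m
tr R = 2.498330; θ = arccos((tr R − 1)/2) = 0.723996 rad = 41.482°
axis k = ((R−Rᵀ)₃₂, (R−Rᵀ)₁₃, (R−Rᵀ)₂₁) / (2 sinθ) = (-0.970479, +0.202206, +0.131463)
rvec = θ·k = (-0.702623, +0.146396, +0.095178)

rvec=(-0.7026, 0.1464, 0.0952) tvec=(0.3259, -0.2741, 0.9501)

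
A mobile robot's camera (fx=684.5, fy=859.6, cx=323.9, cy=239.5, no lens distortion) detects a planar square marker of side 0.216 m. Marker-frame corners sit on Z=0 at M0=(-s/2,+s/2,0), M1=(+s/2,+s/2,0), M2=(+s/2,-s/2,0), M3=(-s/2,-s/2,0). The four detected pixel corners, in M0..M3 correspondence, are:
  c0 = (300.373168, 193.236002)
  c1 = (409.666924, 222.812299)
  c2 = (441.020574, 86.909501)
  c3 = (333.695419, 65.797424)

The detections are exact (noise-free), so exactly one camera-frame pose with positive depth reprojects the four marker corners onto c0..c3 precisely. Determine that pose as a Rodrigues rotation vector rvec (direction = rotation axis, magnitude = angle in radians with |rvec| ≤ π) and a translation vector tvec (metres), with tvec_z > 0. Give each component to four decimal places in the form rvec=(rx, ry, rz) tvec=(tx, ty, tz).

rvec=(-0.2616, 0.3200, 0.2646) tvec=(0.0862, -0.1474, 1.2821)

Intrinsics K: fx=684.5, fy=859.6, cx=323.9, cy=239.5
Marker side s = 0.216 m; corners in marker frame (Z=0):
  M0 = (-0.1080, +0.1080, 0)
  M1 = (+0.1080, +0.1080, 0)
  M2 = (+0.1080, -0.1080, 0)
  M3 = (-0.1080, -0.1080, 0)
Detected image corners:
  c0 = (300.373168, 193.236002) px
  c1 = (409.666924, 222.812299) px
  c2 = (441.020574, 86.909501) px
  c3 = (333.695419, 65.797424) px
Planar DLT: solve 8×8 A·h = b for H (H[2,2]=1):
  H  [+402.57230 -210.57077 +369.91827]
  H  [+79.14910 +585.76110 +140.66136]
  H  [-0.26612 -0.16360 +1.00000]
B = K⁻¹H; ‖b₁‖=0.779947, ‖b₂‖=0.779946; λ = 2/(‖b₁‖+‖b₂‖) = 1.282139, sign → tz>0 ⇒ λ=+1.282139
r₁ = λ·B[:,0] = (+0.91551,+0.21312,-0.34120); r₂ = λ·B[:,1] = (-0.29516,+0.93214,-0.20976)
r₃ = r₁×r₂ = (+0.27334,+0.29275,+0.91629); SVD([r₁ r₂ r₃]) → R = UVᵀ:
  R  [+0.91551 -0.29516 +0.27334]
  R  [+0.21312 +0.93214 +0.29275]
  R  [-0.34120 -0.20976 +0.91629]
t = (+0.08620, -0.14742, +1.28214) m
tr R = 2.763937; θ = arccos((tr R − 1)/2) = 0.490773 rad = 28.119°
axis k = ((R−Rᵀ)₃₂, (R−Rᵀ)₁₃, (R−Rᵀ)₂₁) / (2 sinθ) = (-0.533099, +0.651952, +0.539226)
rvec = θ·k = (-0.261631, +0.319961, +0.264638)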